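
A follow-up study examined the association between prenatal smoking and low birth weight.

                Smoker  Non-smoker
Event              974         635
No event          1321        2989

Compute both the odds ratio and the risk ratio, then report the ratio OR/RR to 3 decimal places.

Reading the table with exposure as columns: a = 974 (Smoker, case), b = 1321 (Smoker, non-case), c = 635 (Non-smoker, case), d = 2989.
OR = (974·2989)/(1321·635) = 2911286/838835 = 3.47063
Risk in exposed = 974/2295 = 0.42440; risk in unexposed = 635/3624 = 0.17522; RR = 2.42209
OR/RR = 3.47063 / 2.42209 = 1.43291
The outcome is not rare, so the OR lies further from 1 than the RR.

1.433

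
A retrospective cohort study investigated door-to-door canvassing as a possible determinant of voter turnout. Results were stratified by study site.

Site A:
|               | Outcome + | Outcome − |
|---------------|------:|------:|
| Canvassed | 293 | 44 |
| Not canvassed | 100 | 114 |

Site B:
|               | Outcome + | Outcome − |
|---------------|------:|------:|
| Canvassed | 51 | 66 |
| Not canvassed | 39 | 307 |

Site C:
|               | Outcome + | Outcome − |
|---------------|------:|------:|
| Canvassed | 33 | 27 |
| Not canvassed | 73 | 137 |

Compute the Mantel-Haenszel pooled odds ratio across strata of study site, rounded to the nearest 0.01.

5.33

OR_MH = Σ(aᵢdᵢ/nᵢ) / Σ(bᵢcᵢ/nᵢ), where nᵢ is the stratum total.
Stratum 1 (Site A): n = 551; a·d/n = 293·114/551 = 60.6207; b·c/n = 44·100/551 = 7.9855
Stratum 2 (Site B): n = 463; a·d/n = 51·307/463 = 33.8164; b·c/n = 66·39/463 = 5.5594
Stratum 3 (Site C): n = 270; a·d/n = 33·137/270 = 16.7444; b·c/n = 27·73/270 = 7.3000
OR_MH = (60.6207 + 33.8164 + 16.7444) / (7.9855 + 5.5594 + 7.3000) = 111.1815 / 20.8449 = 5.33376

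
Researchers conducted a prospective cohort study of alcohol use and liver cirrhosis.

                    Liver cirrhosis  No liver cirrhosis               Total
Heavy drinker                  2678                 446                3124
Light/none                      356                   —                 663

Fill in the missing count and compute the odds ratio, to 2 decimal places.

The missing cell is in the unexposed row: 663 − 356 = 307.
So a = 2678, b = 446, c = 356, d = 307.
OR = (a·d)/(b·c) = (2678 × 307) / (446 × 356) = 822146 / 158776 = 5.17802

5.18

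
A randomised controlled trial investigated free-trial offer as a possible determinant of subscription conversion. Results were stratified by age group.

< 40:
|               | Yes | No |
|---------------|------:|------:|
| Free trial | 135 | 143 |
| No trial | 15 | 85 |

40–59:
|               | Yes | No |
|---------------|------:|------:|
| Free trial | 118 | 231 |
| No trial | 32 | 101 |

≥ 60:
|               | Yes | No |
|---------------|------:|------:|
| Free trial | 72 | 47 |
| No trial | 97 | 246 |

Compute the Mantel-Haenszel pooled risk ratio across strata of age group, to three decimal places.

2.057

RR_MH = Σ(aᵢ·n₀ᵢ/nᵢ) / Σ(cᵢ·n₁ᵢ/nᵢ), with n₁ᵢ = aᵢ+bᵢ (exposed), n₀ᵢ = cᵢ+dᵢ (unexposed), nᵢ = n₁ᵢ+n₀ᵢ.
Stratum 1 (< 40): n₁ = 278, n₀ = 100, n = 378; a·n₀/n = 135·100/378 = 35.7143; c·n₁/n = 15·278/378 = 11.0317
Stratum 2 (40–59): n₁ = 349, n₀ = 133, n = 482; a·n₀/n = 118·133/482 = 32.5602; c·n₁/n = 32·349/482 = 23.1701
Stratum 3 (≥ 60): n₁ = 119, n₀ = 343, n = 462; a·n₀/n = 72·343/462 = 53.4545; c·n₁/n = 97·119/462 = 24.9848
RR_MH = (35.7143 + 32.5602 + 53.4545) / (11.0317 + 23.1701 + 24.9848) = 121.7290 / 59.1867 = 2.05669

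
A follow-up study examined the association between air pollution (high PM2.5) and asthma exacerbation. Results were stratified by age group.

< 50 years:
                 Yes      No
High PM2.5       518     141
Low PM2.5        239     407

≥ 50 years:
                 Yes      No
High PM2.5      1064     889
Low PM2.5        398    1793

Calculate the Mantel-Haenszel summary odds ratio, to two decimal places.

5.59

OR_MH = Σ(aᵢdᵢ/nᵢ) / Σ(bᵢcᵢ/nᵢ), where nᵢ is the stratum total.
Stratum 1 (< 50 years): n = 1305; a·d/n = 518·407/1305 = 161.5525; b·c/n = 141·239/1305 = 25.8230
Stratum 2 (≥ 50 years): n = 4144; a·d/n = 1064·1793/4144 = 460.3649; b·c/n = 889·398/4144 = 85.3818
OR_MH = (161.5525 + 460.3649) / (25.8230 + 85.3818) = 621.9174 / 111.2047 = 5.59254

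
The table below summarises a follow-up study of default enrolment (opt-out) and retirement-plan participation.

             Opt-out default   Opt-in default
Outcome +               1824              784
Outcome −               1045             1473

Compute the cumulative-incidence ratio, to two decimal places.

1.83

Reading the table with exposure as columns: a = 1824 (Opt-out default, case), b = 1045 (Opt-out default, non-case), c = 784 (Opt-in default, case), d = 1473.
Risk in exposed = 1824/2869 = 0.63576; risk in unexposed = 784/2257 = 0.34736.
RR = 0.63576 / 0.34736 = 1.83025
The risk among the exposed is 1.83 times that among the unexposed.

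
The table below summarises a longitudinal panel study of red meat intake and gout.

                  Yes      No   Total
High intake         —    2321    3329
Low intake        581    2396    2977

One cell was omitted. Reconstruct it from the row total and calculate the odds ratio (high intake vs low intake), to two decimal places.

The missing cell is in the exposed row: 3329 − 2321 = 1008.
So a = 1008, b = 2321, c = 581, d = 2396.
OR = (a·d)/(b·c) = (1008 × 2396) / (2321 × 581) = 2415168 / 1348501 = 1.79100

1.79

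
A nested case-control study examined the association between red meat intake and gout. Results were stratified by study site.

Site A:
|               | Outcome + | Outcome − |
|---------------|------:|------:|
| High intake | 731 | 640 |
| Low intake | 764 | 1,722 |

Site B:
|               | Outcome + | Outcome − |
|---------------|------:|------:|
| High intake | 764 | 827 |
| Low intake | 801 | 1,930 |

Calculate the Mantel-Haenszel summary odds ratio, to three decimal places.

2.384

OR_MH = Σ(aᵢdᵢ/nᵢ) / Σ(bᵢcᵢ/nᵢ), where nᵢ is the stratum total.
Stratum 1 (Site A): n = 3857; a·d/n = 731·1722/3857 = 326.3630; b·c/n = 640·764/3857 = 126.7721
Stratum 2 (Site B): n = 4322; a·d/n = 764·1930/4322 = 341.1661; b·c/n = 827·801/4322 = 153.2686
OR_MH = (326.3630 + 341.1661) / (126.7721 + 153.2686) = 667.5291 / 280.0407 = 2.38369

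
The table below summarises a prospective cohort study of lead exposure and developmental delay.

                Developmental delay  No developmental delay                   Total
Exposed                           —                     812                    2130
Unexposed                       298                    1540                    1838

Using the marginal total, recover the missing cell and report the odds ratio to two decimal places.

The missing cell is in the exposed row: 2130 − 812 = 1318.
So a = 1318, b = 812, c = 298, d = 1540.
OR = (a·d)/(b·c) = (1318 × 1540) / (812 × 298) = 2029720 / 241976 = 8.38810

8.39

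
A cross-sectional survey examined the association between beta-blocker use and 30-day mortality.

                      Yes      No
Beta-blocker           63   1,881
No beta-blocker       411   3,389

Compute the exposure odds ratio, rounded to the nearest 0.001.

Cells: a = 63, b = 1881, c = 411, d = 3389.
OR = (a·d)/(b·c) = (63 × 3389) / (1881 × 411) = 213507 / 773091 = 0.27617
Exposure is associated with lower odds of 30-day mortality (OR = 0.28 < 1).

0.276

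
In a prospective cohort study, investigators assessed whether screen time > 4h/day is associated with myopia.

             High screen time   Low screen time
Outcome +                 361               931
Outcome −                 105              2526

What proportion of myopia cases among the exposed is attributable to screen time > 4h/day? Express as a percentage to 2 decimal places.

65.24

Reading the table with exposure as columns: a = 361 (High screen time, case), b = 105 (High screen time, non-case), c = 931 (Low screen time, case), d = 2526.
Risk in exposed = 361/466 = 0.77468; risk in unexposed = 931/3457 = 0.26931.
RR = 0.77468/0.26931 = 2.87654
AR% = (RR − 1)/RR × 100 = (2.87654 − 1)/2.87654 × 100 = 65.2361%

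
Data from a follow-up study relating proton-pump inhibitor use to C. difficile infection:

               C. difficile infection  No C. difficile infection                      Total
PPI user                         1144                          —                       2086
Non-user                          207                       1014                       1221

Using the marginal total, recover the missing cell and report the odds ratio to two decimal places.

The missing cell is in the exposed row: 2086 − 1144 = 942.
So a = 1144, b = 942, c = 207, d = 1014.
OR = (a·d)/(b·c) = (1144 × 1014) / (942 × 207) = 1160016 / 194994 = 5.94898

5.95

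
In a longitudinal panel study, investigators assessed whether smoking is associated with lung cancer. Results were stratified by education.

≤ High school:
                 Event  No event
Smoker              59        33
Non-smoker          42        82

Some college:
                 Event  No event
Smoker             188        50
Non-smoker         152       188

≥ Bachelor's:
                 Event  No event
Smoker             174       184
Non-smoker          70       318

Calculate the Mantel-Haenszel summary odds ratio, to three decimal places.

OR_MH = Σ(aᵢdᵢ/nᵢ) / Σ(bᵢcᵢ/nᵢ), where nᵢ is the stratum total.
Stratum 1 (≤ High school): n = 216; a·d/n = 59·82/216 = 22.3981; b·c/n = 33·42/216 = 6.4167
Stratum 2 (Some college): n = 578; a·d/n = 188·188/578 = 61.1488; b·c/n = 50·152/578 = 13.1488
Stratum 3 (≥ Bachelor's): n = 746; a·d/n = 174·318/746 = 74.1716; b·c/n = 184·70/746 = 17.2654
OR_MH = (22.3981 + 61.1488 + 74.1716) / (6.4167 + 13.1488 + 17.2654) = 157.7185 / 36.8309 = 4.28224

4.282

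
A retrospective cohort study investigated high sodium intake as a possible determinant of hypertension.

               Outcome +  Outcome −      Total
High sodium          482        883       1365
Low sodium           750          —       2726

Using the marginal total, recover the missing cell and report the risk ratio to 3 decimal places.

The missing cell is in the unexposed row: 2726 − 750 = 1976.
So a = 482, b = 883, c = 750, d = 1976.
RR = [a/(a+b)] / [c/(c+d)] = (482/1365) / (750/2726) = 0.35311/0.27513 = 1.28345

1.283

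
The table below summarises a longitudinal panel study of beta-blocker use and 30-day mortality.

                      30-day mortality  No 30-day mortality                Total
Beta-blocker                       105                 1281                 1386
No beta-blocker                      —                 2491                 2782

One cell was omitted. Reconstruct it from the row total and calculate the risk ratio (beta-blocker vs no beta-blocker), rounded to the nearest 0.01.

The missing cell is in the unexposed row: 2782 − 2491 = 291.
So a = 105, b = 1281, c = 291, d = 2491.
RR = [a/(a+b)] / [c/(c+d)] = (105/1386) / (291/2782) = 0.07576/0.10460 = 0.72425

0.72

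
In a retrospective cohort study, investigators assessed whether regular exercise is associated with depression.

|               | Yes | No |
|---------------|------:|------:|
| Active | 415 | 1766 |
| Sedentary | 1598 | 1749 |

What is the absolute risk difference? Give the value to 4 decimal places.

Cells: a = 415, b = 1766, c = 1598, d = 1749.
Risk in exposed = 415/2181 = 0.190280; risk in unexposed = 1598/3347 = 0.477442.
Risk difference = 0.190280 − 0.477442 = -0.287163

-0.2872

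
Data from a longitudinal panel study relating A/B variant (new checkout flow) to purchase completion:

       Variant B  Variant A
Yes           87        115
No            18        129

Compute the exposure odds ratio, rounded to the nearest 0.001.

5.422

Reading the table with exposure as columns: a = 87 (Variant B, case), b = 18 (Variant B, non-case), c = 115 (Variant A, case), d = 129.
OR = (a·d)/(b·c) = (87 × 129) / (18 × 115) = 11223 / 2070 = 5.42174
The odds of purchase completion are about 5.42 times as high in the variant b group.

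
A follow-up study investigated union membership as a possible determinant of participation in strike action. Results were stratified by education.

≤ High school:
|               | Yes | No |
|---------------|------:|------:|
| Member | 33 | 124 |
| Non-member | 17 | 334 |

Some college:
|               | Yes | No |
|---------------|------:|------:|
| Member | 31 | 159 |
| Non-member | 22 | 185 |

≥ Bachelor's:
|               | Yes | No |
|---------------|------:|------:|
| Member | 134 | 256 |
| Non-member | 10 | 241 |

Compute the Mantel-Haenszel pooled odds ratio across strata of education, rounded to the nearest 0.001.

OR_MH = Σ(aᵢdᵢ/nᵢ) / Σ(bᵢcᵢ/nᵢ), where nᵢ is the stratum total.
Stratum 1 (≤ High school): n = 508; a·d/n = 33·334/508 = 21.6969; b·c/n = 124·17/508 = 4.1496
Stratum 2 (Some college): n = 397; a·d/n = 31·185/397 = 14.4458; b·c/n = 159·22/397 = 8.8111
Stratum 3 (≥ Bachelor's): n = 641; a·d/n = 134·241/641 = 50.3807; b·c/n = 256·10/641 = 3.9938
OR_MH = (21.6969 + 14.4458 + 50.3807) / (4.1496 + 8.8111 + 3.9938) = 86.5233 / 16.9544 = 5.10328

5.103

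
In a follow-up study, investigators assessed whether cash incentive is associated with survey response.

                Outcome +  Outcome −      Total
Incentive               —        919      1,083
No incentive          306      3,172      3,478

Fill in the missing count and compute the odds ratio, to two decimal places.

1.85

The missing cell is in the exposed row: 1083 − 919 = 164.
So a = 164, b = 919, c = 306, d = 3172.
OR = (a·d)/(b·c) = (164 × 3172) / (919 × 306) = 520208 / 281214 = 1.84987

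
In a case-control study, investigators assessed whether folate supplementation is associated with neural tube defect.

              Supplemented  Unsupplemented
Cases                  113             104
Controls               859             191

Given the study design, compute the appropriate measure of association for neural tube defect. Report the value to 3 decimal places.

0.242

Reading the table with exposure as columns: a = 113 (Supplemented, case), b = 859 (Supplemented, non-case), c = 104 (Unsupplemented, case), d = 191.
This is a case-control study: participants were sampled on outcome status, so risks in the source population cannot be estimated directly — relative risk is not valid here. The odds ratio is the appropriate measure.
OR = (a·d)/(b·c) = (113 × 191) / (859 × 104) = 21583 / 89336 = 0.24159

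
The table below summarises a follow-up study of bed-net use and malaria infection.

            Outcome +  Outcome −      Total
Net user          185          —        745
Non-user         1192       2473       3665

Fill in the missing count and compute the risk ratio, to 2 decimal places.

0.76

The missing cell is in the exposed row: 745 − 185 = 560.
So a = 185, b = 560, c = 1192, d = 2473.
RR = [a/(a+b)] / [c/(c+d)] = (185/745) / (1192/3665) = 0.24832/0.32524 = 0.76351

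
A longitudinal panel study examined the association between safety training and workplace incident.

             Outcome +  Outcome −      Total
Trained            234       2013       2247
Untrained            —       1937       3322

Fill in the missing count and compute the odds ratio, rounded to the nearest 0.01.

The missing cell is in the unexposed row: 3322 − 1937 = 1385.
So a = 234, b = 2013, c = 1385, d = 1937.
OR = (a·d)/(b·c) = (234 × 1937) / (2013 × 1385) = 453258 / 2788005 = 0.16257

0.16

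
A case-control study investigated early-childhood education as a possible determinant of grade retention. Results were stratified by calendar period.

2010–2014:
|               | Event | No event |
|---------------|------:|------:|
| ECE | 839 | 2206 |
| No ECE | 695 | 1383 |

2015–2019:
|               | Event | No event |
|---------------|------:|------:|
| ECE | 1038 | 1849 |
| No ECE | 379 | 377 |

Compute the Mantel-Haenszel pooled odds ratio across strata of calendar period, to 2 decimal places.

OR_MH = Σ(aᵢdᵢ/nᵢ) / Σ(bᵢcᵢ/nᵢ), where nᵢ is the stratum total.
Stratum 1 (2010–2014): n = 5123; a·d/n = 839·1383/5123 = 226.4956; b·c/n = 2206·695/5123 = 299.2719
Stratum 2 (2015–2019): n = 3643; a·d/n = 1038·377/3643 = 107.4186; b·c/n = 1849·379/3643 = 192.3610
OR_MH = (226.4956 + 107.4186) / (299.2719 + 192.3610) = 333.9142 / 491.6329 = 0.67919

0.68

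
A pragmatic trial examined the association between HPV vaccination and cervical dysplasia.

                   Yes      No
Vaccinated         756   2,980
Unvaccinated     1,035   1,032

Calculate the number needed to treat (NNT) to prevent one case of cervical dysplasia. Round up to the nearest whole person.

Risk in treated group = 756/3736 = 0.20236; risk in control = 1035/2067 = 0.50073.
Absolute risk reduction = 0.50073 − 0.20236 = 0.29837
NNT = 1 / ARR = 1 / 0.29837 = 3.352 → round up → 4

4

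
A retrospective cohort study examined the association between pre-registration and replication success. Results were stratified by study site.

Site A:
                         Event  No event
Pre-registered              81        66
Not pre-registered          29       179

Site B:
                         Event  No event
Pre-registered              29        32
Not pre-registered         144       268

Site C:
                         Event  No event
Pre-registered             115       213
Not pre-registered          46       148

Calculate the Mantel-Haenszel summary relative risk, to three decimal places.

1.941

RR_MH = Σ(aᵢ·n₀ᵢ/nᵢ) / Σ(cᵢ·n₁ᵢ/nᵢ), with n₁ᵢ = aᵢ+bᵢ (exposed), n₀ᵢ = cᵢ+dᵢ (unexposed), nᵢ = n₁ᵢ+n₀ᵢ.
Stratum 1 (Site A): n₁ = 147, n₀ = 208, n = 355; a·n₀/n = 81·208/355 = 47.4592; c·n₁/n = 29·147/355 = 12.0085
Stratum 2 (Site B): n₁ = 61, n₀ = 412, n = 473; a·n₀/n = 29·412/473 = 25.2600; c·n₁/n = 144·61/473 = 18.5708
Stratum 3 (Site C): n₁ = 328, n₀ = 194, n = 522; a·n₀/n = 115·194/522 = 42.7395; c·n₁/n = 46·328/522 = 28.9042
RR_MH = (47.4592 + 25.2600 + 42.7395) / (12.0085 + 18.5708 + 28.9042) = 115.4587 / 59.4835 = 1.94102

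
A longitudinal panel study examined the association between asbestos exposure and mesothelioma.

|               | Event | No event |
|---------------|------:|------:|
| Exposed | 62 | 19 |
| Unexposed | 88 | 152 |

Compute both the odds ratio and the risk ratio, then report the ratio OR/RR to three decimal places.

Cells: a = 62, b = 19, c = 88, d = 152.
OR = (62·152)/(19·88) = 9424/1672 = 5.63636
Risk in exposed = 62/81 = 0.76543; risk in unexposed = 88/240 = 0.36667; RR = 2.08754
OR/RR = 5.63636 / 2.08754 = 2.70000
The outcome is not rare, so the OR lies further from 1 than the RR.

2.700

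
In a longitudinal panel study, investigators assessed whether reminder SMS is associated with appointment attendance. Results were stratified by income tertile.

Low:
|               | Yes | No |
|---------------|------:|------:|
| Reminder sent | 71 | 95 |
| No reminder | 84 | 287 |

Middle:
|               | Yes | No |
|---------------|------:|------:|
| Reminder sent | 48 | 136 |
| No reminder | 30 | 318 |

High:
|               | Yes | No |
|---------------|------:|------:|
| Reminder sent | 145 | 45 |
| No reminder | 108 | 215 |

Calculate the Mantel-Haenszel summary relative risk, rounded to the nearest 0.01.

2.25

RR_MH = Σ(aᵢ·n₀ᵢ/nᵢ) / Σ(cᵢ·n₁ᵢ/nᵢ), with n₁ᵢ = aᵢ+bᵢ (exposed), n₀ᵢ = cᵢ+dᵢ (unexposed), nᵢ = n₁ᵢ+n₀ᵢ.
Stratum 1 (Low): n₁ = 166, n₀ = 371, n = 537; a·n₀/n = 71·371/537 = 49.0521; c·n₁/n = 84·166/537 = 25.9665
Stratum 2 (Middle): n₁ = 184, n₀ = 348, n = 532; a·n₀/n = 48·348/532 = 31.3985; c·n₁/n = 30·184/532 = 10.3759
Stratum 3 (High): n₁ = 190, n₀ = 323, n = 513; a·n₀/n = 145·323/513 = 91.2963; c·n₁/n = 108·190/513 = 40.0000
RR_MH = (49.0521 + 31.3985 + 91.2963) / (25.9665 + 10.3759 + 40.0000) = 171.7469 / 76.3424 = 2.24969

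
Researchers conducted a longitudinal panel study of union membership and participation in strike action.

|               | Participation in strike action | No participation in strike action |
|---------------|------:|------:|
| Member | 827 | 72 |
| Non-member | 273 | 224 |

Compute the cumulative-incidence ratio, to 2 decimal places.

Cells: a = 827, b = 72, c = 273, d = 224.
Risk in exposed = 827/899 = 0.91991; risk in unexposed = 273/497 = 0.54930.
RR = 0.91991 / 0.54930 = 1.67471
The risk among the exposed is 1.67 times that among the unexposed.

1.67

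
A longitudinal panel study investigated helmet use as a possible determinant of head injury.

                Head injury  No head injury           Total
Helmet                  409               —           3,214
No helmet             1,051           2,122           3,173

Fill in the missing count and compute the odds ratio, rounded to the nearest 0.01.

0.29

The missing cell is in the exposed row: 3214 − 409 = 2805.
So a = 409, b = 2805, c = 1051, d = 2122.
OR = (a·d)/(b·c) = (409 × 2122) / (2805 × 1051) = 867898 / 2948055 = 0.29440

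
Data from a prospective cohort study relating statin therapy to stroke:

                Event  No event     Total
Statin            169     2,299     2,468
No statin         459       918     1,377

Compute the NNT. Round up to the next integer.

4

Risk in treated group = 169/2468 = 0.06848; risk in control = 459/1377 = 0.33333.
Absolute risk reduction = 0.33333 − 0.06848 = 0.26486
NNT = 1 / ARR = 1 / 0.26486 = 3.776 → round up → 4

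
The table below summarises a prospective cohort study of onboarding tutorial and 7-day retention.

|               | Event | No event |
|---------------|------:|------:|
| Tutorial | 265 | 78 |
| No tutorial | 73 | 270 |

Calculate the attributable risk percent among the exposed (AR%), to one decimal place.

Cells: a = 265, b = 78, c = 73, d = 270.
Risk in exposed = 265/343 = 0.77259; risk in unexposed = 73/343 = 0.21283.
RR = 0.77259/0.21283 = 3.63014
AR% = (RR − 1)/RR × 100 = (3.63014 − 1)/3.63014 × 100 = 72.4528%

72.5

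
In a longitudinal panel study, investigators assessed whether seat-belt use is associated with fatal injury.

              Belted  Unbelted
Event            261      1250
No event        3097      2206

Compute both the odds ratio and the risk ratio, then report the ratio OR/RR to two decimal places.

Reading the table with exposure as columns: a = 261 (Belted, case), b = 3097 (Belted, non-case), c = 1250 (Unbelted, case), d = 2206.
OR = (261·2206)/(3097·1250) = 575766/3871250 = 0.14873
Risk in exposed = 261/3358 = 0.07772; risk in unexposed = 1250/3456 = 0.36169; RR = 0.21489
OR/RR = 0.14873 / 0.21489 = 0.69210
The outcome is not rare, so the OR lies further from 1 than the RR.

0.69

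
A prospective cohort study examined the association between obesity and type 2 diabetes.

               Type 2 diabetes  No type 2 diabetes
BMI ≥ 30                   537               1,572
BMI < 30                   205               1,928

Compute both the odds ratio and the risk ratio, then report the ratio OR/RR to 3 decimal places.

Cells: a = 537, b = 1572, c = 205, d = 1928.
OR = (537·1928)/(1572·205) = 1035336/322260 = 3.21274
Risk in exposed = 537/2109 = 0.25462; risk in unexposed = 205/2133 = 0.09611; RR = 2.64932
OR/RR = 3.21274 / 2.64932 = 1.21266
The outcome is not rare, so the OR lies further from 1 than the RR.

1.213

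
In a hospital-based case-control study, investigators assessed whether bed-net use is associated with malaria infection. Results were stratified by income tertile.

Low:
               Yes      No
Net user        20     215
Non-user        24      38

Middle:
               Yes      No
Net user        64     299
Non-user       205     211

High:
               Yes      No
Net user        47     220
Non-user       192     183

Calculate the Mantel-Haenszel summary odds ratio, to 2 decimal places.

0.21

OR_MH = Σ(aᵢdᵢ/nᵢ) / Σ(bᵢcᵢ/nᵢ), where nᵢ is the stratum total.
Stratum 1 (Low): n = 297; a·d/n = 20·38/297 = 2.5589; b·c/n = 215·24/297 = 17.3737
Stratum 2 (Middle): n = 779; a·d/n = 64·211/779 = 17.3350; b·c/n = 299·205/779 = 78.6842
Stratum 3 (High): n = 642; a·d/n = 47·183/642 = 13.3972; b·c/n = 220·192/642 = 65.7944
OR_MH = (2.5589 + 17.3350 + 13.3972) / (17.3737 + 78.6842 + 65.7944) = 33.2912 / 161.8523 = 0.20569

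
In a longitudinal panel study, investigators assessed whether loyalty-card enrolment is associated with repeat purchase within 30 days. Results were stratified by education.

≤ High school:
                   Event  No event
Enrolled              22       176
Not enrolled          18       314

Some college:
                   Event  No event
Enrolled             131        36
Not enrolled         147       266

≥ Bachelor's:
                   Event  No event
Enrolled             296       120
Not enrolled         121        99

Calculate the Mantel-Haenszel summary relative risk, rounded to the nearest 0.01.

RR_MH = Σ(aᵢ·n₀ᵢ/nᵢ) / Σ(cᵢ·n₁ᵢ/nᵢ), with n₁ᵢ = aᵢ+bᵢ (exposed), n₀ᵢ = cᵢ+dᵢ (unexposed), nᵢ = n₁ᵢ+n₀ᵢ.
Stratum 1 (≤ High school): n₁ = 198, n₀ = 332, n = 530; a·n₀/n = 22·332/530 = 13.7811; c·n₁/n = 18·198/530 = 6.7245
Stratum 2 (Some college): n₁ = 167, n₀ = 413, n = 580; a·n₀/n = 131·413/580 = 93.2810; c·n₁/n = 147·167/580 = 42.3259
Stratum 3 (≥ Bachelor's): n₁ = 416, n₀ = 220, n = 636; a·n₀/n = 296·220/636 = 102.3899; c·n₁/n = 121·416/636 = 79.1447
RR_MH = (13.7811 + 93.2810 + 102.3899) / (6.7245 + 42.3259 + 79.1447) = 209.4521 / 128.1950 = 1.63385

1.63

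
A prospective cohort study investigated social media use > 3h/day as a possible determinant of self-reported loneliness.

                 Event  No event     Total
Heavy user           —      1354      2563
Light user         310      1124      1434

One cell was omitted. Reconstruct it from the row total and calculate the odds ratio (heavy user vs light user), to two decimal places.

3.24

The missing cell is in the exposed row: 2563 − 1354 = 1209.
So a = 1209, b = 1354, c = 310, d = 1124.
OR = (a·d)/(b·c) = (1209 × 1124) / (1354 × 310) = 1358916 / 419740 = 3.23752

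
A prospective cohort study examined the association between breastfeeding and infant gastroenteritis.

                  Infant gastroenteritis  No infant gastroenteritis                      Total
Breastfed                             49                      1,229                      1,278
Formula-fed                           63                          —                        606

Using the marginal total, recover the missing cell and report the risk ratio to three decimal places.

The missing cell is in the unexposed row: 606 − 63 = 543.
So a = 49, b = 1229, c = 63, d = 543.
RR = [a/(a+b)] / [c/(c+d)] = (49/1278) / (63/606) = 0.03834/0.10396 = 0.36881

0.369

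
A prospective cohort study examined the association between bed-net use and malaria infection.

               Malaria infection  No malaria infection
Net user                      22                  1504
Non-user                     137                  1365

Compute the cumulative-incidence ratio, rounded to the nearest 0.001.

0.158

Cells: a = 22, b = 1504, c = 137, d = 1365.
Risk in exposed = 22/1526 = 0.01442; risk in unexposed = 137/1502 = 0.09121.
RR = 0.01442 / 0.09121 = 0.15806
The risk is 84% lower among the exposed than among the unexposed.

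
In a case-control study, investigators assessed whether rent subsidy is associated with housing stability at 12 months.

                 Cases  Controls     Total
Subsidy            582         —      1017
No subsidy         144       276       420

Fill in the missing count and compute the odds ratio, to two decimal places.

2.56

The missing cell is in the exposed row: 1017 − 582 = 435.
So a = 582, b = 435, c = 144, d = 276.
OR = (a·d)/(b·c) = (582 × 276) / (435 × 144) = 160632 / 62640 = 2.56437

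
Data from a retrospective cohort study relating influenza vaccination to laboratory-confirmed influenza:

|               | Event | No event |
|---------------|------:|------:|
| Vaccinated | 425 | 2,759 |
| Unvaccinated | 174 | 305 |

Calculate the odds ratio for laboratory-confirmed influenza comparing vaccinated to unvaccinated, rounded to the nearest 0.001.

Cells: a = 425, b = 2759, c = 174, d = 305.
OR = (a·d)/(b·c) = (425 × 305) / (2759 × 174) = 129625 / 480066 = 0.27001
Exposure is associated with lower odds of laboratory-confirmed influenza (OR = 0.27 < 1).

0.270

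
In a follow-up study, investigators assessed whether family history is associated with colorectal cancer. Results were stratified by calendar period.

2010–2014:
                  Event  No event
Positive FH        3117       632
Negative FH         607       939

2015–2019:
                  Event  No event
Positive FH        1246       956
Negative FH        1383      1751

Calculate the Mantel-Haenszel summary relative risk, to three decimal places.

1.641

RR_MH = Σ(aᵢ·n₀ᵢ/nᵢ) / Σ(cᵢ·n₁ᵢ/nᵢ), with n₁ᵢ = aᵢ+bᵢ (exposed), n₀ᵢ = cᵢ+dᵢ (unexposed), nᵢ = n₁ᵢ+n₀ᵢ.
Stratum 1 (2010–2014): n₁ = 3749, n₀ = 1546, n = 5295; a·n₀/n = 3117·1546/5295 = 910.0816; c·n₁/n = 607·3749/5295 = 429.7720
Stratum 2 (2015–2019): n₁ = 2202, n₀ = 3134, n = 5336; a·n₀/n = 1246·3134/5336 = 731.8148; c·n₁/n = 1383·2202/5336 = 570.7208
RR_MH = (910.0816 + 731.8148) / (429.7720 + 570.7208) = 1641.8964 / 1000.4928 = 1.64109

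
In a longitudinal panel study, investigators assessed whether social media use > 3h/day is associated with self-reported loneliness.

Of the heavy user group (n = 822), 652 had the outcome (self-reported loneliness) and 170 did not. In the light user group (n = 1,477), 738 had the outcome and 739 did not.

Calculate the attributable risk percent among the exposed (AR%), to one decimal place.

From the description: a = 652, b = 170, c = 738, d = 739.
Risk in exposed = 652/822 = 0.79319; risk in unexposed = 738/1477 = 0.49966.
RR = 0.79319/0.49966 = 1.58745
AR% = (RR − 1)/RR × 100 = (1.58745 − 1)/1.58745 × 100 = 37.0059%

37.0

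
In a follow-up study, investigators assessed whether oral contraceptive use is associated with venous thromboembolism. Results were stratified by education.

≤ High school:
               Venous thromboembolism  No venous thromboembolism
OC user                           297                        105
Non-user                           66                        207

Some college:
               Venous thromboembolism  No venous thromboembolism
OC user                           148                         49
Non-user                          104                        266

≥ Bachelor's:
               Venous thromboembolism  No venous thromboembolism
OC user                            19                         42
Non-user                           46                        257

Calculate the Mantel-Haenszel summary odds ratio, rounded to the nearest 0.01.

OR_MH = Σ(aᵢdᵢ/nᵢ) / Σ(bᵢcᵢ/nᵢ), where nᵢ is the stratum total.
Stratum 1 (≤ High school): n = 675; a·d/n = 297·207/675 = 91.0800; b·c/n = 105·66/675 = 10.2667
Stratum 2 (Some college): n = 567; a·d/n = 148·266/567 = 69.4321; b·c/n = 49·104/567 = 8.9877
Stratum 3 (≥ Bachelor's): n = 364; a·d/n = 19·257/364 = 13.4148; b·c/n = 42·46/364 = 5.3077
OR_MH = (91.0800 + 69.4321 + 13.4148) / (10.2667 + 8.9877 + 5.3077) = 173.9269 / 24.5620 = 7.08114

7.08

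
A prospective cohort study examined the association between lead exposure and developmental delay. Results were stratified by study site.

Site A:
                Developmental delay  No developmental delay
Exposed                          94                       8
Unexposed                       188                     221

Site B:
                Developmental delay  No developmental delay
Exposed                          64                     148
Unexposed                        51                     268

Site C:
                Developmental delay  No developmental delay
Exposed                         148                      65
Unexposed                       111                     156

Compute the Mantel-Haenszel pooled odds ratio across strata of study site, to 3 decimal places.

3.761

OR_MH = Σ(aᵢdᵢ/nᵢ) / Σ(bᵢcᵢ/nᵢ), where nᵢ is the stratum total.
Stratum 1 (Site A): n = 511; a·d/n = 94·221/511 = 40.6536; b·c/n = 8·188/511 = 2.9432
Stratum 2 (Site B): n = 531; a·d/n = 64·268/531 = 32.3013; b·c/n = 148·51/531 = 14.2147
Stratum 3 (Site C): n = 480; a·d/n = 148·156/480 = 48.1000; b·c/n = 65·111/480 = 15.0312
OR_MH = (40.6536 + 32.3013 + 48.1000) / (2.9432 + 14.2147 + 15.0312) = 121.0549 / 32.1892 = 3.76073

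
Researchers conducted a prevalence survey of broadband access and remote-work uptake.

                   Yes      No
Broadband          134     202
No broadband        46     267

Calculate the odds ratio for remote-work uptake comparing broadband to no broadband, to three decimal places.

3.850

Cells: a = 134, b = 202, c = 46, d = 267.
OR = (a·d)/(b·c) = (134 × 267) / (202 × 46) = 35778 / 9292 = 3.85041
The odds of remote-work uptake are about 3.85 times as high in the broadband group.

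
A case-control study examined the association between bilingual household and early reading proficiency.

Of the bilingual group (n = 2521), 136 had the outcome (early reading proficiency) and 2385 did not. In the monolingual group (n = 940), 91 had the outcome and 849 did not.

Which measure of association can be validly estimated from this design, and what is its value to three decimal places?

0.532

From the description: a = 136, b = 2385, c = 91, d = 849.
This is a case-control study: participants were sampled on outcome status, so risks in the source population cannot be estimated directly — relative risk is not valid here. The odds ratio is the appropriate measure.
OR = (a·d)/(b·c) = (136 × 849) / (2385 × 91) = 115464 / 217035 = 0.53201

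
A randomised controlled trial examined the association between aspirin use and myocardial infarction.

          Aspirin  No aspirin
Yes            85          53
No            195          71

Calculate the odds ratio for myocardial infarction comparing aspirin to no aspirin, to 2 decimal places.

0.58

Reading the table with exposure as columns: a = 85 (Aspirin, case), b = 195 (Aspirin, non-case), c = 53 (No aspirin, case), d = 71.
OR = (a·d)/(b·c) = (85 × 71) / (195 × 53) = 6035 / 10335 = 0.58394
Exposure is associated with lower odds of myocardial infarction (OR = 0.58 < 1).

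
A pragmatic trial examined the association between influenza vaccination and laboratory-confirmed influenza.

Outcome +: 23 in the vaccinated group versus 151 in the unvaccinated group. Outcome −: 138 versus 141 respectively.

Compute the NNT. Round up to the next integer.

Risk in treated group = 23/161 = 0.14286; risk in control = 151/292 = 0.51712.
Absolute risk reduction = 0.51712 − 0.14286 = 0.37427
NNT = 1 / ARR = 1 / 0.37427 = 2.672 → round up → 3

3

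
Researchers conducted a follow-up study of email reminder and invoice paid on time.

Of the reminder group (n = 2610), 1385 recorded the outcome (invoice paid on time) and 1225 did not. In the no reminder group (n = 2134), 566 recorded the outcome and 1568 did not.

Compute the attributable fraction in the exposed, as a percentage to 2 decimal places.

50.02

From the description: a = 1385, b = 1225, c = 566, d = 1568.
Risk in exposed = 1385/2610 = 0.53065; risk in unexposed = 566/2134 = 0.26523.
RR = 0.53065/0.26523 = 2.00072
AR% = (RR − 1)/RR × 100 = (2.00072 − 1)/2.00072 × 100 = 50.0181%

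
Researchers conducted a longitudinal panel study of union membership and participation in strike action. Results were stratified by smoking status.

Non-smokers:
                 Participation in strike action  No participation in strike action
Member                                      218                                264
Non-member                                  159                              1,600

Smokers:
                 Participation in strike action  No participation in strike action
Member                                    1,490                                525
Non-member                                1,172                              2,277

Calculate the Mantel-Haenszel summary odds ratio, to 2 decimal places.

5.91

OR_MH = Σ(aᵢdᵢ/nᵢ) / Σ(bᵢcᵢ/nᵢ), where nᵢ is the stratum total.
Stratum 1 (Non-smokers): n = 2241; a·d/n = 218·1600/2241 = 155.6448; b·c/n = 264·159/2241 = 18.7309
Stratum 2 (Smokers): n = 5464; a·d/n = 1490·2277/5464 = 620.9242; b·c/n = 525·1172/5464 = 112.6098
OR_MH = (155.6448 + 620.9242) / (18.7309 + 112.6098) = 776.5690 / 131.3407 = 5.91263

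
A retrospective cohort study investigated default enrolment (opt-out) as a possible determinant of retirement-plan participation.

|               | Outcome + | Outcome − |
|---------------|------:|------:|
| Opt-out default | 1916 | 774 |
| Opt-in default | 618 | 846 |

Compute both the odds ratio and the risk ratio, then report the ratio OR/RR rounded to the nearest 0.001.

2.008

Cells: a = 1916, b = 774, c = 618, d = 846.
OR = (1916·846)/(774·618) = 1620936/478332 = 3.38873
Risk in exposed = 1916/2690 = 0.71227; risk in unexposed = 618/1464 = 0.42213; RR = 1.68731
OR/RR = 3.38873 / 1.68731 = 2.00836
The outcome is not rare, so the OR lies further from 1 than the RR.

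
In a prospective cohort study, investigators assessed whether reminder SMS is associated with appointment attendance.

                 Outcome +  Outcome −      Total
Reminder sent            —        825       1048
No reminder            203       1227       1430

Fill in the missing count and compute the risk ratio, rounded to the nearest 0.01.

1.50

The missing cell is in the exposed row: 1048 − 825 = 223.
So a = 223, b = 825, c = 203, d = 1227.
RR = [a/(a+b)] / [c/(c+d)] = (223/1048) / (203/1430) = 0.21279/0.14196 = 1.49894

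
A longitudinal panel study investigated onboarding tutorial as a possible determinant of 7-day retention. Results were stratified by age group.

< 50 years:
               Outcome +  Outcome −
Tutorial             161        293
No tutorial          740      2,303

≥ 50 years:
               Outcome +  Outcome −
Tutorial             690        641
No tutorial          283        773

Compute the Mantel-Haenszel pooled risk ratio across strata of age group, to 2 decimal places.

RR_MH = Σ(aᵢ·n₀ᵢ/nᵢ) / Σ(cᵢ·n₁ᵢ/nᵢ), with n₁ᵢ = aᵢ+bᵢ (exposed), n₀ᵢ = cᵢ+dᵢ (unexposed), nᵢ = n₁ᵢ+n₀ᵢ.
Stratum 1 (< 50 years): n₁ = 454, n₀ = 3043, n = 3497; a·n₀/n = 161·3043/3497 = 140.0981; c·n₁/n = 740·454/3497 = 96.0709
Stratum 2 (≥ 50 years): n₁ = 1331, n₀ = 1056, n = 2387; a·n₀/n = 690·1056/2387 = 305.2535; c·n₁/n = 283·1331/2387 = 157.8018
RR_MH = (140.0981 + 305.2535) / (96.0709 + 157.8018) = 445.3515 / 253.8728 = 1.75423

1.75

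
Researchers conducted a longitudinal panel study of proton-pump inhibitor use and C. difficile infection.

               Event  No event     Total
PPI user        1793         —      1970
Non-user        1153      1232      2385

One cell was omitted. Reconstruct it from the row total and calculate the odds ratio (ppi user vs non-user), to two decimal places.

The missing cell is in the exposed row: 1970 − 1793 = 177.
So a = 1793, b = 177, c = 1153, d = 1232.
OR = (a·d)/(b·c) = (1793 × 1232) / (177 × 1153) = 2208976 / 204081 = 10.82402

10.82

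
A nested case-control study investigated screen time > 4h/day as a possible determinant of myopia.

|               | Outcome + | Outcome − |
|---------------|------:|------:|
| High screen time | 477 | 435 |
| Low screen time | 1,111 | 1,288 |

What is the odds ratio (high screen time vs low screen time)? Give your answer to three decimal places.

Cells: a = 477, b = 435, c = 1111, d = 1288.
OR = (a·d)/(b·c) = (477 × 1288) / (435 × 1111) = 614376 / 483285 = 1.27125
The odds of myopia are about 1.27 times as high in the high screen time group.

1.271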